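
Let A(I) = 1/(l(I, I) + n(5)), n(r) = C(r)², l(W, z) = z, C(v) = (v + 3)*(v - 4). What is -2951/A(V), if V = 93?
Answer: -463307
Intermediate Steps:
C(v) = (-4 + v)*(3 + v) (C(v) = (3 + v)*(-4 + v) = (-4 + v)*(3 + v))
n(r) = (-12 + r² - r)²
A(I) = 1/(64 + I) (A(I) = 1/(I + (12 + 5 - 1*5²)²) = 1/(I + (12 + 5 - 1*25)²) = 1/(I + (12 + 5 - 25)²) = 1/(I + (-8)²) = 1/(I + 64) = 1/(64 + I))
-2951/A(V) = -2951/(1/(64 + 93)) = -2951/(1/157) = -2951/1/157 = -2951*157 = -463307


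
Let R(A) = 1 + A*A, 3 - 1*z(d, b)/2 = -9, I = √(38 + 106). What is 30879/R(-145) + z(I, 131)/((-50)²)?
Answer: 19425531/13141250 ≈ 1.4782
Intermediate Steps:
I = 12 (I = √144 = 12)
z(d, b) = 24 (z(d, b) = 6 - 2*(-9) = 6 + 18 = 24)
R(A) = 1 + A²
30879/R(-145) + z(I, 131)/((-50)²) = 30879/(1 + (-145)²) + 24/((-50)²) = 30879/(1 + 21025) + 24/2500 = 30879/21026 + 24*(1/2500) = 30879*(1/21026) + 6/625 = 30879/21026 + 6/625 = 19425531/13141250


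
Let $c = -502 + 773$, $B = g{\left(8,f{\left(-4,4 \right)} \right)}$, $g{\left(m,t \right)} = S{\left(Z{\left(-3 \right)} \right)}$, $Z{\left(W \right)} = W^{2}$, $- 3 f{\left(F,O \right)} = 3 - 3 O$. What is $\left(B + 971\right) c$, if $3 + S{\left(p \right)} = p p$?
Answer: $284279$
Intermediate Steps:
$f{\left(F,O \right)} = -1 + O$ ($f{\left(F,O \right)} = - \frac{3 - 3 O}{3} = -1 + O$)
$S{\left(p \right)} = -3 + p^{2}$ ($S{\left(p \right)} = -3 + p p = -3 + p^{2}$)
$g{\left(m,t \right)} = 78$ ($g{\left(m,t \right)} = -3 + \left(\left(-3\right)^{2}\right)^{2} = -3 + 9^{2} = -3 + 81 = 78$)
$B = 78$
$c = 271$
$\left(B + 971\right) c = \left(78 + 971\right) 271 = 1049 \cdot 271 = 284279$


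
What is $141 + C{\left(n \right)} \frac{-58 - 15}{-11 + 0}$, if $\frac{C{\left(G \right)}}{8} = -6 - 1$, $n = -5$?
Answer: $- \frac{2537}{11} \approx -230.64$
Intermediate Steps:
$C{\left(G \right)} = -56$ ($C{\left(G \right)} = 8 \left(-6 - 1\right) = 8 \left(-7\right) = -56$)
$141 + C{\left(n \right)} \frac{-58 - 15}{-11 + 0} = 141 - 56 \frac{-58 - 15}{-11 + 0} = 141 - 56 \left(- \frac{73}{-11}\right) = 141 - 56 \left(\left(-73\right) \left(- \frac{1}{11}\right)\right) = 141 - \frac{4088}{11} = - \frac{2537}{11}$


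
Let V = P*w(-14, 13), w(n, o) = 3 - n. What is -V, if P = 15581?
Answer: -264877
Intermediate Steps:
V = 264877 (V = 15581*(3 - 1*(-14)) = 15581*(3 + 14) = 15581*17 = 264877)
-V = -1*264877 = -264877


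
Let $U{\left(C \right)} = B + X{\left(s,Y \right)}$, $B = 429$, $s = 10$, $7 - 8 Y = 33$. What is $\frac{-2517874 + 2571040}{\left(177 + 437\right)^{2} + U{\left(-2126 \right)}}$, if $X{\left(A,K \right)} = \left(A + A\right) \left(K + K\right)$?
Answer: $\frac{17722}{125765} \approx 0.14091$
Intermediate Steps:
$Y = - \frac{13}{4}$ ($Y = \frac{7}{8} - \frac{33}{8} = - \frac{13}{4} \approx -3.25$)
$X{\left(A,K \right)} = 4 A K$ ($X{\left(A,K \right)} = 2 A 2 K = 4 A K$)
$U{\left(C \right)} = 299$ ($U{\left(C \right)} = 429 + 4 \cdot 10 \left(- \frac{13}{4}\right) = 429 - 130 = 299$)
$\frac{-2517874 + 2571040}{\left(177 + 437\right)^{2} + U{\left(-2126 \right)}} = \frac{-2517874 + 2571040}{\left(177 + 437\right)^{2} + 299} = \frac{53166}{614^{2} + 299} = \frac{53166}{376996 + 299} = \frac{53166}{377295} = 53166 \cdot \frac{1}{377295} = \frac{17722}{125765}$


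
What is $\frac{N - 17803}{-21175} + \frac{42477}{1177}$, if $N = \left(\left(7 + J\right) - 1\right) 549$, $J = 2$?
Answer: $\frac{83203202}{2265725} \approx 36.723$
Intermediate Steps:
$N = 4392$ ($N = \left(\left(7 + 2\right) - 1\right) 549 = \left(9 - 1\right) 549 = 8 \cdot 549 = 4392$)
$\frac{N - 17803}{-21175} + \frac{42477}{1177} = \frac{4392 - 17803}{-21175} + \frac{42477}{1177} = \left(4392 - 17803\right) \left(- \frac{1}{21175}\right) + 42477 \cdot \frac{1}{1177} = \left(-13411\right) \left(- \frac{1}{21175}\right) + \frac{42477}{1177} = \frac{13411}{21175} + \frac{42477}{1177} = \frac{83203202}{2265725}$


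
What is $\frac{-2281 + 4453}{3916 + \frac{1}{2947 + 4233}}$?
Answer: $\frac{15594960}{28116881} \approx 0.55465$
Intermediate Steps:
$\frac{-2281 + 4453}{3916 + \frac{1}{2947 + 4233}} = \frac{2172}{3916 + \frac{1}{7180}} = \frac{2172}{\frac{28116881}{7180}} = 2172 \cdot \frac{7180}{28116881} = \frac{15594960}{28116881}$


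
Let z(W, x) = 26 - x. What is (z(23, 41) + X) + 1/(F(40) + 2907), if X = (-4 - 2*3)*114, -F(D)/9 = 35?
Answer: -2993759/2592 ≈ -1155.0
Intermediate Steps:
F(D) = -315 (F(D) = -9*35 = -315)
X = -1140 (X = (-4 - 6)*114 = -10*114 = -1140)
(z(23, 41) + X) + 1/(F(40) + 2907) = ((26 - 1*41) - 1140) + 1/(-315 + 2907) = ((26 - 41) - 1140) + 1/2592 = (-15 - 1140) + 1/2592 = -1155 + 1/2592 = -2993759/2592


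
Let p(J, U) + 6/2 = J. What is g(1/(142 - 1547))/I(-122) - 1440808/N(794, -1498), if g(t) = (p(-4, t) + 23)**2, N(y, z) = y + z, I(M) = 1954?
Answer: 175969941/85976 ≈ 2046.7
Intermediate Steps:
p(J, U) = -3 + J
g(t) = 256 (g(t) = ((-3 - 4) + 23)**2 = (-7 + 23)**2 = 16**2 = 256)
g(1/(142 - 1547))/I(-122) - 1440808/N(794, -1498) = 256/1954 - 1440808/(794 - 1498) = 256*(1/1954) - 1440808/(-704) = 128/977 - 1440808*(-1/704) = 128/977 + 180101/88 = 175969941/85976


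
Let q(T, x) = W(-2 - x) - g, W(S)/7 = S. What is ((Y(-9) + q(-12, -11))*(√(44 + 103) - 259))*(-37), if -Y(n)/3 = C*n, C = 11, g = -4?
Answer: 3488212 - 94276*√3 ≈ 3.3249e+6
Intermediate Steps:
W(S) = 7*S
Y(n) = -33*n
q(T, x) = -10 - 7*x (q(T, x) = 7*(-2 - x) - 1*(-4) = (-14 - 7*x) + 4 = -10 - 7*x)
((Y(-9) + q(-12, -11))*(√(44 + 103) - 259))*(-37) = ((-33*(-9) + (-10 - 7*(-11)))*(√(44 + 103) - 259))*(-37) = ((297 + (-10 + 77))*(√147 - 259))*(-37) = ((297 + 67)*(7*√3 - 259))*(-37) = (364*(-259 + 7*√3))*(-37) = (-94276 + 2548*√3)*(-37) = 3488212 - 94276*√3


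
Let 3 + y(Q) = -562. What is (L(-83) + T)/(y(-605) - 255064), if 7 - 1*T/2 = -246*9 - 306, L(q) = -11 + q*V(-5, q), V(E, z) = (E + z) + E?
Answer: -12762/255629 ≈ -0.049924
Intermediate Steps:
V(E, z) = z + 2*E
y(Q) = -565 (y(Q) = -3 - 562 = -565)
L(q) = -11 + q*(-10 + q) (L(q) = -11 + q*(q + 2*(-5)) = -11 + q*(q - 10) = -11 + q*(-10 + q))
T = 5054 (T = 14 - 2*(-246*9 - 306) = 14 - 2*(-2214 - 306) = 14 - 2*(-2520) = 14 + 5040 = 5054)
(L(-83) + T)/(y(-605) - 255064) = ((-11 - 83*(-10 - 83)) + 5054)/(-565 - 255064) = ((-11 - 83*(-93)) + 5054)/(-255629) = ((-11 + 7719) + 5054)*(-1/255629) = (7708 + 5054)*(-1/255629) = 12762*(-1/255629) = -12762/255629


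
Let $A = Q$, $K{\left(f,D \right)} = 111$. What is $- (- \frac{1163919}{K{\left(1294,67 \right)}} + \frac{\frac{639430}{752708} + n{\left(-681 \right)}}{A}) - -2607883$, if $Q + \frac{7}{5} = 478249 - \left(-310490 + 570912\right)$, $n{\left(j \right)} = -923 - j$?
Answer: $\frac{3610067387723904203}{1378746739504} \approx 2.6184 \cdot 10^{6}$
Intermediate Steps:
$Q = \frac{1089128}{5}$ ($Q = - \frac{7}{5} + \left(478249 - \left(-310490 + 570912\right)\right) = - \frac{7}{5} + \left(478249 - 260422\right) = - \frac{7}{5} + 217827 = \frac{1089128}{5} \approx 2.1783 \cdot 10^{5}$)
$A = \frac{1089128}{5} \approx 2.1783 \cdot 10^{5}$
$- (- \frac{1163919}{K{\left(1294,67 \right)}} + \frac{\frac{639430}{752708} + n{\left(-681 \right)}}{A}) - -2607883 = - (- \frac{1163919}{111} + \frac{\frac{639430}{752708} - 242}{\frac{1089128}{5}}) - -2607883 = - (\left(-1163919\right) \frac{1}{111} + \left(639430 \cdot \frac{1}{752708} + \left(-923 + 681\right)\right) \frac{5}{1089128}) + 2607883 = - (- \frac{387973}{37} + \left(\frac{29065}{34214} - 242\right) \frac{5}{1089128}) + 2607883 = - (- \frac{387973}{37} - \frac{41253615}{37263425392}) + 2607883 = \left(-1\right) \left(- \frac{14457204465994171}{1378746739504}\right) + 2607883 = \frac{14457204465994171}{1378746739504} + 2607883 = \frac{3610067387723904203}{1378746739504}$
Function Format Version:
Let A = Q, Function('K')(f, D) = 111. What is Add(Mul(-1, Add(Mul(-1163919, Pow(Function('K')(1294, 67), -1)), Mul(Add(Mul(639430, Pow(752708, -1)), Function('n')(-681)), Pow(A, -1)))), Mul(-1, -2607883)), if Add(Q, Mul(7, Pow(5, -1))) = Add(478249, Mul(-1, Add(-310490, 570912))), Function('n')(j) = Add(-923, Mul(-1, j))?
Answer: Rational(3610067387723904203, 1378746739504) ≈ 2.6184e+6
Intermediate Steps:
Q = Rational(1089128, 5) (Q = Add(Rational(-7, 5), Add(478249, Mul(-1, Add(-310490, 570912)))) = Add(Rational(-7, 5), Add(478249, Mul(-1, 260422))) = Add(Rational(-7, 5), Add(478249, -260422)) = Add(Rational(-7, 5), 217827) = Rational(1089128, 5) ≈ 2.1783e+5)
A = Rational(1089128, 5) ≈ 2.1783e+5
Add(Mul(-1, Add(Mul(-1163919, Pow(Function('K')(1294, 67), -1)), Mul(Add(Mul(639430, Pow(752708, -1)), Function('n')(-681)), Pow(A, -1)))), Mul(-1, -2607883)) = Add(Mul(-1, Add(Mul(-1163919, Pow(111, -1)), Mul(Add(Mul(639430, Pow(752708, -1)), Add(-923, Mul(-1, -681))), Pow(Rational(1089128, 5), -1)))), Mul(-1, -2607883)) = Add(Mul(-1, Add(Mul(-1163919, Rational(1, 111)), Mul(Add(Mul(639430, Rational(1, 752708)), Add(-923, 681)), Rational(5, 1089128)))), 2607883) = Add(Mul(-1, Add(Rational(-387973, 37), Mul(Add(Rational(29065, 34214), -242), Rational(5, 1089128)))), 2607883) = Add(Mul(-1, Add(Rational(-387973, 37), Mul(Rational(-8250723, 34214), Rational(5, 1089128)))), 2607883) = Add(Mul(-1, Add(Rational(-387973, 37), Rational(-41253615, 37263425392))), 2607883) = Add(Mul(-1, Rational(-14457204465994171, 1378746739504)), 2607883) = Add(Rational(14457204465994171, 1378746739504), 2607883) = Rational(3610067387723904203, 1378746739504)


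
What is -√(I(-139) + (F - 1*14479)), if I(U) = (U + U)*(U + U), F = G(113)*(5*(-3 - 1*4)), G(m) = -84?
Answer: -3*√7305 ≈ -256.41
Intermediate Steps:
F = 2940 (F = -420*(-3 - 1*4) = -420*(-3 - 4) = -420*(-7) = -84*(-35) = 2940)
I(U) = 4*U² (I(U) = (2*U)*(2*U) = 4*U²)
-√(I(-139) + (F - 1*14479)) = -√(4*(-139)² + (2940 - 1*14479)) = -√(4*19321 + (2940 - 14479)) = -√(77284 - 11539) = -√65745 = -3*√7305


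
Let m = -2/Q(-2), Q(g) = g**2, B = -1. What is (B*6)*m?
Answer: 3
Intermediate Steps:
m = -1/2 (m = -2/((-2)**2) = -2/4 = -2*1/4 = -1/2 ≈ -0.50000)
(B*6)*m = -1*6*(-1/2) = -6*(-1/2) = 3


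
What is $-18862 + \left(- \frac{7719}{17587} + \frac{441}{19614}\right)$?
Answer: $- \frac{309838918615}{16426258} \approx -18862.0$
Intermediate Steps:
$-18862 + \left(- \frac{7719}{17587} + \frac{441}{19614}\right) = -18862 + \left(\left(-7719\right) \frac{1}{17587} + 441 \cdot \frac{1}{19614}\right) = -18862 + \left(- \frac{7719}{17587} + \frac{21}{934}\right) = -18862 - \frac{6840219}{16426258} = - \frac{309838918615}{16426258}$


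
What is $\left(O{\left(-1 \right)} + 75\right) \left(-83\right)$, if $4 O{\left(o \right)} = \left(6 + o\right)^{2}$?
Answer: $- \frac{26975}{4} \approx -6743.8$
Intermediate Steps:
$O{\left(o \right)} = \frac{\left(6 + o\right)^{2}}{4}$
$\left(O{\left(-1 \right)} + 75\right) \left(-83\right) = \left(\frac{\left(6 - 1\right)^{2}}{4} + 75\right) \left(-83\right) = \left(\frac{5^{2}}{4} + 75\right) \left(-83\right) = \left(\frac{1}{4} \cdot 25 + 75\right) \left(-83\right) = \left(\frac{25}{4} + 75\right) \left(-83\right) = \frac{325}{4} \left(-83\right) = - \frac{26975}{4}$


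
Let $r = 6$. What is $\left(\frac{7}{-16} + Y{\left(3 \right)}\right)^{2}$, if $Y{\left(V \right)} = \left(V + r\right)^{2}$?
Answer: $\frac{1661521}{256} \approx 6490.3$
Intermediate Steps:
$Y{\left(V \right)} = \left(6 + V\right)^{2}$ ($Y{\left(V \right)} = \left(V + 6\right)^{2} = \left(6 + V\right)^{2}$)
$\left(\frac{7}{-16} + Y{\left(3 \right)}\right)^{2} = \left(\frac{7}{-16} + \left(6 + 3\right)^{2}\right)^{2} = \left(7 \left(- \frac{1}{16}\right) + 9^{2}\right)^{2} = \left(- \frac{7}{16} + 81\right)^{2} = \left(\frac{1289}{16}\right)^{2} = \frac{1661521}{256}$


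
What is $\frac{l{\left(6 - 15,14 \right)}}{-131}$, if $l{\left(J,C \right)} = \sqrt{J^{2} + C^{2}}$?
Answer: $- \frac{\sqrt{277}}{131} \approx -0.12705$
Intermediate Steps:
$l{\left(J,C \right)} = \sqrt{C^{2} + J^{2}}$
$\frac{l{\left(6 - 15,14 \right)}}{-131} = \frac{\sqrt{14^{2} + \left(6 - 15\right)^{2}}}{-131} = \sqrt{196 + \left(6 - 15\right)^{2}} \left(- \frac{1}{131}\right) = \sqrt{196 + \left(-9\right)^{2}} \left(- \frac{1}{131}\right) = \sqrt{196 + 81} \left(- \frac{1}{131}\right) = \sqrt{277} \left(- \frac{1}{131}\right) = - \frac{\sqrt{277}}{131}$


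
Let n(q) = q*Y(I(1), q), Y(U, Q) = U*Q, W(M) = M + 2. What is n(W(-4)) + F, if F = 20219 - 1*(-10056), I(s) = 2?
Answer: 30283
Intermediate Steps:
W(M) = 2 + M
Y(U, Q) = Q*U
n(q) = 2*q**2 (n(q) = q*(q*2) = q*(2*q) = 2*q**2)
F = 30275 (F = 20219 + 10056 = 30275)
n(W(-4)) + F = 2*(2 - 4)**2 + 30275 = 2*(-2)**2 + 30275 = 2*4 + 30275 = 8 + 30275 = 30283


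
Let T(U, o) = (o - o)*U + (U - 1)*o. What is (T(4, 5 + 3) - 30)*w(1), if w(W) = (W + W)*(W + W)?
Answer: -24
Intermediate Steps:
w(W) = 4*W² (w(W) = (2*W)*(2*W) = 4*W²)
T(U, o) = o*(-1 + U) (T(U, o) = 0*U + (-1 + U)*o = 0 + o*(-1 + U) = o*(-1 + U))
(T(4, 5 + 3) - 30)*w(1) = ((5 + 3)*(-1 + 4) - 30)*(4*1²) = (8*3 - 30)*(4*1) = (24 - 30)*4 = -6*4 = -24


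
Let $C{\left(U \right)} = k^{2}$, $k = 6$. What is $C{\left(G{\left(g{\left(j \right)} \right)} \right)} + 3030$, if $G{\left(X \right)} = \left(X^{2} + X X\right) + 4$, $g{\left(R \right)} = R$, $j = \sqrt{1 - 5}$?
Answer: $3066$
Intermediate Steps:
$j = 2 i$ ($j = \sqrt{-4} = 2 i \approx 2.0 i$)
$G{\left(X \right)} = 4 + 2 X^{2}$ ($G{\left(X \right)} = \left(X^{2} + X^{2}\right) + 4 = 2 X^{2} + 4 = 4 + 2 X^{2}$)
$C{\left(U \right)} = 36$ ($C{\left(U \right)} = 6^{2} = 36$)
$C{\left(G{\left(g{\left(j \right)} \right)} \right)} + 3030 = 36 + 3030 = 3066$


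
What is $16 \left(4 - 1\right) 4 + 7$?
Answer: $199$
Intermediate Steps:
$16 \left(4 - 1\right) 4 + 7 = 16 \cdot 3 \cdot 4 + 7 = 16 \cdot 12 + 7 = 192 + 7 = 199$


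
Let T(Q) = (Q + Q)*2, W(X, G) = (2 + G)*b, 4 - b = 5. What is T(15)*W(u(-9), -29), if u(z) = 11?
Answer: 1620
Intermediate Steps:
b = -1 (b = 4 - 1*5 = 4 - 5 = -1)
W(X, G) = -2 - G (W(X, G) = (2 + G)*(-1) = -2 - G)
T(Q) = 4*Q (T(Q) = (2*Q)*2 = 4*Q)
T(15)*W(u(-9), -29) = (4*15)*(-2 - 1*(-29)) = 60*(-2 + 29) = 60*27 = 1620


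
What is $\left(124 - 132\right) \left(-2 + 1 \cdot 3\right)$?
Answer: $-8$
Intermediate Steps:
$\left(124 - 132\right) \left(-2 + 1 \cdot 3\right) = - 8 \left(-2 + 3\right) = \left(-8\right) 1 = -8$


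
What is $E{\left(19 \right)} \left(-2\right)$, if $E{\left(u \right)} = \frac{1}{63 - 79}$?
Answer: $\frac{1}{8} \approx 0.125$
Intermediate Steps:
$E{\left(u \right)} = - \frac{1}{16}$ ($E{\left(u \right)} = \frac{1}{-16} = - \frac{1}{16}$)
$E{\left(19 \right)} \left(-2\right) = \left(- \frac{1}{16}\right) \left(-2\right) = \frac{1}{8}$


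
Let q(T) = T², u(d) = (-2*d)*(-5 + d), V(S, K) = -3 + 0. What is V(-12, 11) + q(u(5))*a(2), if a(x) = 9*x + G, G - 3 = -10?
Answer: -3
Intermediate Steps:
V(S, K) = -3
G = -7 (G = 3 - 10 = -7)
u(d) = -2*d*(-5 + d)
a(x) = -7 + 9*x (a(x) = 9*x - 7 = -7 + 9*x)
V(-12, 11) + q(u(5))*a(2) = -3 + (2*5*(5 - 1*5))²*(-7 + 9*2) = -3 + (2*5*(5 - 5))²*(-7 + 18) = -3 + (2*5*0)²*11 = -3 + 0²*11 = -3 + 0*11 = -3 + 0 = -3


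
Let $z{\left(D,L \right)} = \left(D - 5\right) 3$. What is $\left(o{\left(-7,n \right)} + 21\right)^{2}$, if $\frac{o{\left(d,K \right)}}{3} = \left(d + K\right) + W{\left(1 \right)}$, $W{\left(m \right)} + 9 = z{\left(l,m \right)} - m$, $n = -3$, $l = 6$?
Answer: $900$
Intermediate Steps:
$z{\left(D,L \right)} = -15 + 3 D$ ($z{\left(D,L \right)} = \left(-5 + D\right) 3 = -15 + 3 D$)
$W{\left(m \right)} = -6 - m$ ($W{\left(m \right)} = -9 - \left(-3 + m\right) = -6 - m$)
$o{\left(d,K \right)} = -21 + 3 K + 3 d$ ($o{\left(d,K \right)} = 3 \left(\left(d + K\right) - 7\right) = 3 \left(\left(K + d\right) - 7\right) = 3 \left(-7 + K + d\right) = -21 + 3 K + 3 d$)
$\left(o{\left(-7,n \right)} + 21\right)^{2} = \left(\left(-21 + 3 \left(-3\right) + 3 \left(-7\right)\right) + 21\right)^{2} = \left(\left(-21 - 9 - 21\right) + 21\right)^{2} = \left(-51 + 21\right)^{2} = \left(-30\right)^{2} = 900$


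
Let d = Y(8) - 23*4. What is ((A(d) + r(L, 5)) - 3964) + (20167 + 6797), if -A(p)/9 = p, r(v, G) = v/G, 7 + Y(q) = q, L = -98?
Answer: 118997/5 ≈ 23799.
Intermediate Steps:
Y(q) = -7 + q
d = -91 (d = (-7 + 8) - 23*4 = 1 - 92 = -91)
A(p) = -9*p
((A(d) + r(L, 5)) - 3964) + (20167 + 6797) = ((-9*(-91) - 98/5) - 3964) + (20167 + 6797) = ((819 - 98*⅕) - 3964) + 26964 = ((819 - 98/5) - 3964) + 26964 = (3997/5 - 3964) + 26964 = -15823/5 + 26964 = 118997/5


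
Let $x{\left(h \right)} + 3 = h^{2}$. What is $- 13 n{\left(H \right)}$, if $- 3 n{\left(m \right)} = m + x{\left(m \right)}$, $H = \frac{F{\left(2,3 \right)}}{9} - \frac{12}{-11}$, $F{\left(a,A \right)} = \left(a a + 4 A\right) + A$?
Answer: $\frac{1332097}{29403} \approx 45.305$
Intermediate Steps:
$x{\left(h \right)} = -3 + h^{2}$
$F{\left(a,A \right)} = a^{2} + 5 A$ ($F{\left(a,A \right)} = \left(a^{2} + 4 A\right) + A = a^{2} + 5 A$)
$H = \frac{317}{99}$ ($H = \frac{2^{2} + 5 \cdot 3}{9} - \frac{12}{-11} = \left(4 + 15\right) \frac{1}{9} - - \frac{12}{11} = 19 \cdot \frac{1}{9} + \frac{12}{11} = \frac{19}{9} + \frac{12}{11} = \frac{317}{99} \approx 3.202$)
$n{\left(m \right)} = 1 - \frac{m}{3} - \frac{m^{2}}{3}$ ($n{\left(m \right)} = - \frac{m + \left(-3 + m^{2}\right)}{3} = - \frac{-3 + m + m^{2}}{3} = 1 - \frac{m}{3} - \frac{m^{2}}{3}$)
$- 13 n{\left(H \right)} = - 13 \left(1 - \frac{317}{297} - \frac{\left(\frac{317}{99}\right)^{2}}{3}\right) = - 13 \left(1 - \frac{317}{297} - \frac{100489}{29403}\right) = \left(-13\right) \left(- \frac{102469}{29403}\right) = \frac{1332097}{29403}$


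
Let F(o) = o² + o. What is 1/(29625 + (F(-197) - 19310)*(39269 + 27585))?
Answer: 1/1290445533 ≈ 7.7493e-10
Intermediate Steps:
F(o) = o + o²
1/(29625 + (F(-197) - 19310)*(39269 + 27585)) = 1/(29625 + (-197*(1 - 197) - 19310)*(39269 + 27585)) = 1/(29625 + (-197*(-196) - 19310)*66854) = 1/(29625 + (38612 - 19310)*66854) = 1/(29625 + 19302*66854) = 1/(29625 + 1290415908) = 1/1290445533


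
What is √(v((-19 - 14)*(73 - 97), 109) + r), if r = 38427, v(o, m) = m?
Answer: 2*√9634 ≈ 196.31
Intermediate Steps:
√(v((-19 - 14)*(73 - 97), 109) + r) = √(109 + 38427) = √38536 = 2*√9634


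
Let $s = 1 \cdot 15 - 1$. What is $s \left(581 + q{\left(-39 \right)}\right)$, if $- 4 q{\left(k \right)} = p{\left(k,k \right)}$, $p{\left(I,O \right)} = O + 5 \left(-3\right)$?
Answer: $8323$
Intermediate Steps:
$p{\left(I,O \right)} = -15 + O$ ($p{\left(I,O \right)} = O - 15 = -15 + O$)
$q{\left(k \right)} = \frac{15}{4} - \frac{k}{4}$ ($q{\left(k \right)} = - \frac{-15 + k}{4} = \frac{15}{4} - \frac{k}{4}$)
$s = 14$ ($s = 15 - 1 = 14$)
$s \left(581 + q{\left(-39 \right)}\right) = 14 \left(581 + \left(\frac{15}{4} - - \frac{39}{4}\right)\right) = 14 \left(581 + \left(\frac{15}{4} + \frac{39}{4}\right)\right) = 14 \left(581 + \frac{27}{2}\right) = 14 \cdot \frac{1189}{2} = 8323$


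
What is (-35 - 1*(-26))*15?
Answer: -135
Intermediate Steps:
(-35 - 1*(-26))*15 = (-35 + 26)*15 = -9*15 = -135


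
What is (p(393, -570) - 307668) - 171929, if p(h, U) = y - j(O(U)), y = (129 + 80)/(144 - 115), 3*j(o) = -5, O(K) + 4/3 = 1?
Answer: -41724167/87 ≈ -4.7959e+5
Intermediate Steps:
O(K) = -1/3 (O(K) = -4/3 + 1 = -1/3)
j(o) = -5/3 (j(o) = (1/3)*(-5) = -5/3)
y = 209/29 ≈ 7.2069
p(h, U) = 772/87 (p(h, U) = 209/29 - 1*(-5/3) = 209/29 + 5/3 = 772/87)
(p(393, -570) - 307668) - 171929 = (772/87 - 307668) - 171929 = -26766344/87 - 171929 = -41724167/87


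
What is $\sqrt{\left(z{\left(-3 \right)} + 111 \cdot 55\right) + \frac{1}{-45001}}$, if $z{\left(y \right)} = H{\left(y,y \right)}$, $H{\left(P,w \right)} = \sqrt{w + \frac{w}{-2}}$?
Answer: $\frac{\sqrt{49452697644416 + 4050180002 i \sqrt{6}}}{90002} \approx 78.135 + 0.0078374 i$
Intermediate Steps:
$H{\left(P,w \right)} = \frac{\sqrt{2} \sqrt{w}}{2}$ ($H{\left(P,w \right)} = \sqrt{w + w \left(- \frac{1}{2}\right)} = \sqrt{w - \frac{w}{2}} = \sqrt{\frac{w}{2}} = \frac{\sqrt{2} \sqrt{w}}{2}$)
$z{\left(y \right)} = \frac{\sqrt{2} \sqrt{y}}{2}$
$\sqrt{\left(z{\left(-3 \right)} + 111 \cdot 55\right) + \frac{1}{-45001}} = \sqrt{\left(\frac{\sqrt{2} \sqrt{-3}}{2} + 111 \cdot 55\right) + \frac{1}{-45001}} = \sqrt{\left(\frac{\sqrt{2} i \sqrt{3}}{2} + 6105\right) - \frac{1}{45001}} = \sqrt{\left(\frac{i \sqrt{6}}{2} + 6105\right) - \frac{1}{45001}} = \sqrt{\left(6105 + \frac{i \sqrt{6}}{2}\right) - \frac{1}{45001}} = \sqrt{\frac{274731104}{45001} + \frac{i \sqrt{6}}{2}}$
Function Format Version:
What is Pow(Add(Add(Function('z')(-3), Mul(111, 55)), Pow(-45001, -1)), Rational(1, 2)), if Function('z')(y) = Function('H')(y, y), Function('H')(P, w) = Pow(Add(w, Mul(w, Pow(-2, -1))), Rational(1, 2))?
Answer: Mul(Rational(1, 90002), Pow(Add(49452697644416, Mul(4050180002, I, Pow(6, Rational(1, 2)))), Rational(1, 2))) ≈ Add(78.135, Mul(0.0078374, I))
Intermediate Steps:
Function('H')(P, w) = Mul(Rational(1, 2), Pow(2, Rational(1, 2)), Pow(w, Rational(1, 2))) (Function('H')(P, w) = Pow(Add(w, Mul(w, Rational(-1, 2))), Rational(1, 2)) = Pow(Add(w, Mul(Rational(-1, 2), w)), Rational(1, 2)) = Pow(Mul(Rational(1, 2), w), Rational(1, 2)) = Mul(Rational(1, 2), Pow(2, Rational(1, 2)), Pow(w, Rational(1, 2))))
Function('z')(y) = Mul(Rational(1, 2), Pow(2, Rational(1, 2)), Pow(y, Rational(1, 2)))
Pow(Add(Add(Function('z')(-3), Mul(111, 55)), Pow(-45001, -1)), Rational(1, 2)) = Pow(Add(Add(Mul(Rational(1, 2), Pow(2, Rational(1, 2)), Pow(-3, Rational(1, 2))), Mul(111, 55)), Pow(-45001, -1)), Rational(1, 2)) = Pow(Add(Add(Mul(Rational(1, 2), Pow(2, Rational(1, 2)), Mul(I, Pow(3, Rational(1, 2)))), 6105), Rational(-1, 45001)), Rational(1, 2)) = Pow(Add(Add(Mul(Rational(1, 2), I, Pow(6, Rational(1, 2))), 6105), Rational(-1, 45001)), Rational(1, 2)) = Pow(Add(Add(6105, Mul(Rational(1, 2), I, Pow(6, Rational(1, 2)))), Rational(-1, 45001)), Rational(1, 2)) = Pow(Add(Rational(274731104, 45001), Mul(Rational(1, 2), I, Pow(6, Rational(1, 2)))), Rational(1, 2))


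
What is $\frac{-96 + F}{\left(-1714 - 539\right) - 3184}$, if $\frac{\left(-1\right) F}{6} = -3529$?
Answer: $- \frac{21078}{5437} \approx -3.8768$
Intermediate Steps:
$F = 21174$ ($F = \left(-6\right) \left(-3529\right) = 21174$)
$\frac{-96 + F}{\left(-1714 - 539\right) - 3184} = \frac{-96 + 21174}{\left(-1714 - 539\right) - 3184} = \frac{21078}{-2253 - 3184} = \frac{21078}{-5437} = 21078 \left(- \frac{1}{5437}\right) = - \frac{21078}{5437}$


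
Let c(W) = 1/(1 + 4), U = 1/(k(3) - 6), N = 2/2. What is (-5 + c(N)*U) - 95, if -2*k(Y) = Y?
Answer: -7502/75 ≈ -100.03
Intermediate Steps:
k(Y) = -Y/2
N = 1 (N = 2*(½) = 1)
U = -2/15 (U = 1/(-½*3 - 6) = 1/(-3/2 - 6) = 1/(-15/2) = -2/15 ≈ -0.13333)
c(W) = ⅕ (c(W) = 1/5 = ⅕)
(-5 + c(N)*U) - 95 = (-5 + (⅕)*(-2/15)) - 95 = (-5 - 2/75) - 95 = -377/75 - 95 = -7502/75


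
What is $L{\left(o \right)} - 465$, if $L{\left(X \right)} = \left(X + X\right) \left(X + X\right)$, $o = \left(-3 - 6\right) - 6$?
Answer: $435$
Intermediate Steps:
$o = -15$ ($o = -9 - 6 = -15$)
$L{\left(X \right)} = 4 X^{2}$ ($L{\left(X \right)} = 2 X 2 X = 4 X^{2}$)
$L{\left(o \right)} - 465 = 4 \left(-15\right)^{2} - 465 = 4 \cdot 225 - 465 = 900 - 465 = 435$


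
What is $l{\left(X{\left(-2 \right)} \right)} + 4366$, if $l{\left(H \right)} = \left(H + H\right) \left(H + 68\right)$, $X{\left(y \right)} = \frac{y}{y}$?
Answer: $4504$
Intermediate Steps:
$X{\left(y \right)} = 1$
$l{\left(H \right)} = 2 H \left(68 + H\right)$
$l{\left(X{\left(-2 \right)} \right)} + 4366 = 2 \cdot 1 \left(68 + 1\right) + 4366 = 2 \cdot 1 \cdot 69 + 4366 = 138 + 4366 = 4504$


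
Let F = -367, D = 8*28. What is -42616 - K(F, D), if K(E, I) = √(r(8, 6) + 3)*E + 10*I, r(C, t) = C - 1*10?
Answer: -44489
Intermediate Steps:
r(C, t) = -10 + C (r(C, t) = C - 10 = -10 + C)
D = 224
K(E, I) = E + 10*I (K(E, I) = √((-10 + 8) + 3)*E + 10*I = √(-2 + 3)*E + 10*I = √1*E + 10*I = 1*E + 10*I = E + 10*I)
-42616 - K(F, D) = -42616 - (-367 + 10*224) = -42616 - (-367 + 2240) = -42616 - 1*1873 = -42616 - 1873 = -44489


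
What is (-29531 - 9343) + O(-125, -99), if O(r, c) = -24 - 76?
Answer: -38974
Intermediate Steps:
O(r, c) = -100
(-29531 - 9343) + O(-125, -99) = (-29531 - 9343) - 100 = -38874 - 100 = -38974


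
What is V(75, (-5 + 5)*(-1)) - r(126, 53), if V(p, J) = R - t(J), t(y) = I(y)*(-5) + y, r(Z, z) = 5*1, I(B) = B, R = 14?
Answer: 9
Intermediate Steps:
r(Z, z) = 5
t(y) = -4*y (t(y) = y*(-5) + y = -5*y + y = -4*y)
V(p, J) = 14 + 4*J (V(p, J) = 14 - (-4)*J = 14 + 4*J)
V(75, (-5 + 5)*(-1)) - r(126, 53) = (14 + 4*((-5 + 5)*(-1))) - 1*5 = (14 + 4*(0*(-1))) - 5 = (14 + 4*0) - 5 = (14 + 0) - 5 = 14 - 5 = 9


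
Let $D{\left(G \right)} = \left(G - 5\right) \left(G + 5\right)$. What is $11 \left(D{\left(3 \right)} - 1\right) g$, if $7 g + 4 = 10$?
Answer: $- \frac{1122}{7} \approx -160.29$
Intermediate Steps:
$D{\left(G \right)} = \left(-5 + G\right) \left(5 + G\right)$
$g = \frac{6}{7}$ ($g = - \frac{4}{7} + \frac{1}{7} \cdot 10 = - \frac{4}{7} + \frac{10}{7} = \frac{6}{7} \approx 0.85714$)
$11 \left(D{\left(3 \right)} - 1\right) g = 11 \left(\left(-25 + 3^{2}\right) - 1\right) \frac{6}{7} = 11 \left(\left(-25 + 9\right) - 1\right) \frac{6}{7} = 11 \left(-16 - 1\right) \frac{6}{7} = 11 \left(-17\right) \frac{6}{7} = \left(-187\right) \frac{6}{7} = - \frac{1122}{7}$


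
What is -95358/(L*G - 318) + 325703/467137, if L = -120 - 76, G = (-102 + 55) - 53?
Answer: -19132522400/4503667817 ≈ -4.2482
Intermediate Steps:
G = -100 (G = -47 - 53 = -100)
L = -196
-95358/(L*G - 318) + 325703/467137 = -95358/(-196*(-100) - 318) + 325703/467137 = -95358/(19600 - 318) + 325703*(1/467137) = -95358/19282 + 325703/467137 = -95358*1/19282 + 325703/467137 = -47679/9641 + 325703/467137 = -19132522400/4503667817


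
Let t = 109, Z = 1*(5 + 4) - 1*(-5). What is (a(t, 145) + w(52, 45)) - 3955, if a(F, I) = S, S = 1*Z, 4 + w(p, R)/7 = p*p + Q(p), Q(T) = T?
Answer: 15323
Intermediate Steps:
Z = 14 (Z = 1*9 + 5 = 9 + 5 = 14)
w(p, R) = -28 + 7*p + 7*p² (w(p, R) = -28 + 7*(p*p + p) = -28 + 7*(p² + p) = -28 + 7*(p + p²) = -28 + (7*p + 7*p²) = -28 + 7*p + 7*p²)
S = 14 (S = 1*14 = 14)
a(F, I) = 14
(a(t, 145) + w(52, 45)) - 3955 = (14 + (-28 + 7*52 + 7*52²)) - 3955 = (14 + (-28 + 364 + 7*2704)) - 3955 = (14 + (-28 + 364 + 18928)) - 3955 = (14 + 19264) - 3955 = 19278 - 3955 = 15323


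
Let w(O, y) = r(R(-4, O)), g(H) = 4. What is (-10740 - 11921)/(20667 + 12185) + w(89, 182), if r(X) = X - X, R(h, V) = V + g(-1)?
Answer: -527/764 ≈ -0.68979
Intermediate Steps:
R(h, V) = 4 + V (R(h, V) = V + 4 = 4 + V)
r(X) = 0
w(O, y) = 0
(-10740 - 11921)/(20667 + 12185) + w(89, 182) = (-10740 - 11921)/(20667 + 12185) + 0 = -22661/32852 + 0 = -22661*1/32852 + 0 = -527/764 + 0 = -527/764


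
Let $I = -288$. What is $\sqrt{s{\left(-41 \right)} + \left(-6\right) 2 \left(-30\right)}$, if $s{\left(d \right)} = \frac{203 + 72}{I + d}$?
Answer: $\frac{\sqrt{38876285}}{329} \approx 18.952$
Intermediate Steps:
$s{\left(d \right)} = \frac{275}{-288 + d}$ ($s{\left(d \right)} = \frac{203 + 72}{-288 + d} = \frac{275}{-288 + d}$)
$\sqrt{s{\left(-41 \right)} + \left(-6\right) 2 \left(-30\right)} = \sqrt{\frac{275}{-288 - 41} + \left(-6\right) 2 \left(-30\right)} = \sqrt{\frac{275}{-329} - -360} = \sqrt{275 \left(- \frac{1}{329}\right) + 360} = \sqrt{- \frac{275}{329} + 360} = \sqrt{\frac{118165}{329}} = \frac{\sqrt{38876285}}{329}$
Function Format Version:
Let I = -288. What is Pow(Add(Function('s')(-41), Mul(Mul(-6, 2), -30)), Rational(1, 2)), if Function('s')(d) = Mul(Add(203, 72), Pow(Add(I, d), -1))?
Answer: Mul(Rational(1, 329), Pow(38876285, Rational(1, 2))) ≈ 18.952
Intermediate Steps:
Function('s')(d) = Mul(275, Pow(Add(-288, d), -1)) (Function('s')(d) = Mul(Add(203, 72), Pow(Add(-288, d), -1)) = Mul(275, Pow(Add(-288, d), -1)))
Pow(Add(Function('s')(-41), Mul(Mul(-6, 2), -30)), Rational(1, 2)) = Pow(Add(Mul(275, Pow(Add(-288, -41), -1)), Mul(Mul(-6, 2), -30)), Rational(1, 2)) = Pow(Add(Mul(275, Pow(-329, -1)), Mul(-12, -30)), Rational(1, 2)) = Pow(Add(Mul(275, Rational(-1, 329)), 360), Rational(1, 2)) = Pow(Add(Rational(-275, 329), 360), Rational(1, 2)) = Pow(Rational(118165, 329), Rational(1, 2)) = Mul(Rational(1, 329), Pow(38876285, Rational(1, 2)))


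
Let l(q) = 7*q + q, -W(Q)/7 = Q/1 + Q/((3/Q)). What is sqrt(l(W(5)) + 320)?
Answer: 16*I*sqrt(15)/3 ≈ 20.656*I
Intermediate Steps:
W(Q) = -7*Q - 7*Q**2/3 (W(Q) = -7*(Q/1 + Q/((3/Q))) = -7*(Q*1 + Q*(Q/3)) = -7*(Q + Q**2/3) = -7*Q - 7*Q**2/3)
l(q) = 8*q
sqrt(l(W(5)) + 320) = sqrt(8*(-7/3*5*(3 + 5)) + 320) = sqrt(8*(-7/3*5*8) + 320) = sqrt(8*(-280/3) + 320) = sqrt(-2240/3 + 320) = sqrt(-1280/3) = 16*I*sqrt(15)/3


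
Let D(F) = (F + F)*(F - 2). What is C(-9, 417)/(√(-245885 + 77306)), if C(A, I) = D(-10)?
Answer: -80*I*√18731/18731 ≈ -0.58453*I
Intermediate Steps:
D(F) = 2*F*(-2 + F) (D(F) = (2*F)*(-2 + F) = 2*F*(-2 + F))
C(A, I) = 240 (C(A, I) = 2*(-10)*(-2 - 10) = 2*(-10)*(-12) = 240)
C(-9, 417)/(√(-245885 + 77306)) = 240/(√(-245885 + 77306)) = 240/(√(-168579)) = 240/((3*I*√18731)) = 240*(-I*√18731/56193) = -80*I*√18731/18731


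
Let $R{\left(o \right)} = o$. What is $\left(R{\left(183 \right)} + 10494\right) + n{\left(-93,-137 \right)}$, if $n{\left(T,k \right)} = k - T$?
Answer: $10633$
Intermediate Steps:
$\left(R{\left(183 \right)} + 10494\right) + n{\left(-93,-137 \right)} = \left(183 + 10494\right) - 44 = 10677 + \left(-137 + 93\right) = 10677 - 44 = 10633$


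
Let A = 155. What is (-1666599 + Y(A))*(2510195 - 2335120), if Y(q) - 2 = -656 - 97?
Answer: -291911301250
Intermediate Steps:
Y(q) = -751 (Y(q) = 2 + (-656 - 97) = 2 - 753 = -751)
(-1666599 + Y(A))*(2510195 - 2335120) = (-1666599 - 751)*(2510195 - 2335120) = -1667350*175075 = -291911301250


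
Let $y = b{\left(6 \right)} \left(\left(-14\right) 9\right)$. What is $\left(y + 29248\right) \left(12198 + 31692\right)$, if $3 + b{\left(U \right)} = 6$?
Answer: $1267104300$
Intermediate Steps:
$b{\left(U \right)} = 3$ ($b{\left(U \right)} = -3 + 6 = 3$)
$y = -378$ ($y = 3 \left(\left(-14\right) 9\right) = 3 \left(-126\right) = -378$)
$\left(y + 29248\right) \left(12198 + 31692\right) = \left(-378 + 29248\right) \left(12198 + 31692\right) = 28870 \cdot 43890 = 1267104300$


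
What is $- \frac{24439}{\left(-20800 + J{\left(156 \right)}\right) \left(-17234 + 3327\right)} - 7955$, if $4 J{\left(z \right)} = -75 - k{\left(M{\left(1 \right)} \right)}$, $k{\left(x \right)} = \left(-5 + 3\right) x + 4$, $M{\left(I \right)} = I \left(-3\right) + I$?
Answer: $- \frac{9213613795111}{1158216681} \approx -7955.0$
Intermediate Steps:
$M{\left(I \right)} = - 2 I$ ($M{\left(I \right)} = - 3 I + I = - 2 I$)
$k{\left(x \right)} = 4 - 2 x$ ($k{\left(x \right)} = - 2 x + 4 = 4 - 2 x$)
$J{\left(z \right)} = - \frac{83}{4}$ ($J{\left(z \right)} = \frac{-75 - \left(4 - 2 \left(\left(-2\right) 1\right)\right)}{4} = \frac{-75 - \left(4 - -4\right)}{4} = \frac{-75 - \left(4 + 4\right)}{4} = \frac{-75 - 8}{4} = \frac{1}{4} \left(-83\right) = - \frac{83}{4}$)
$- \frac{24439}{\left(-20800 + J{\left(156 \right)}\right) \left(-17234 + 3327\right)} - 7955 = - \frac{24439}{\left(-20800 - \frac{83}{4}\right) \left(-17234 + 3327\right)} - 7955 = - \frac{24439}{\left(- \frac{83283}{4}\right) \left(-13907\right)} - 7955 = - \frac{24439}{\frac{1158216681}{4}} - 7955 = \left(-24439\right) \frac{4}{1158216681} - 7955 = - \frac{97756}{1158216681} - 7955 = - \frac{9213613795111}{1158216681}$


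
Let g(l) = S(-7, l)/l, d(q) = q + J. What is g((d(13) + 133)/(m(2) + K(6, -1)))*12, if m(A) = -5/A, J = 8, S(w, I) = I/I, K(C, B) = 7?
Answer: 27/77 ≈ 0.35065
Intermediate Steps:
S(w, I) = 1
d(q) = 8 + q (d(q) = q + 8 = 8 + q)
g(l) = 1/l
g((d(13) + 133)/(m(2) + K(6, -1)))*12 = 12/(((8 + 13) + 133)/(-5/2 + 7)) = 12/((21 + 133)/(-5*1/2 + 7)) = 12/(154/(-5/2 + 7)) = 12/(154/(9/2)) = 12/(154*(2/9)) = 12/(308/9) = (9/308)*12 = 27/77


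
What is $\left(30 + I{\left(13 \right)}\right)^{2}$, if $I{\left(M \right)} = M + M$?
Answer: $3136$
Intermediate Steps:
$I{\left(M \right)} = 2 M$
$\left(30 + I{\left(13 \right)}\right)^{2} = \left(30 + 2 \cdot 13\right)^{2} = \left(30 + 26\right)^{2} = 56^{2} = 3136$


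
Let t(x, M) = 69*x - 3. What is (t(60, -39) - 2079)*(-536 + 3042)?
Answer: 5157348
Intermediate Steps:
t(x, M) = -3 + 69*x
(t(60, -39) - 2079)*(-536 + 3042) = ((-3 + 69*60) - 2079)*(-536 + 3042) = ((-3 + 4140) - 2079)*2506 = (4137 - 2079)*2506 = 2058*2506 = 5157348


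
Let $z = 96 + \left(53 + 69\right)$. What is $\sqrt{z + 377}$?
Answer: $\sqrt{595} \approx 24.393$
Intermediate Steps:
$z = 218$ ($z = 96 + 122 = 218$)
$\sqrt{z + 377} = \sqrt{218 + 377} = \sqrt{595}$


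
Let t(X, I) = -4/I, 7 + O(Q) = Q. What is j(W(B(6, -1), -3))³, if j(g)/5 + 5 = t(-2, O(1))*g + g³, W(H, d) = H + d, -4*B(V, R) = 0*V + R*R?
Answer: -63211262507875/7077888 ≈ -8.9308e+6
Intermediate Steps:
B(V, R) = -R²/4 (B(V, R) = -(0*V + R*R)/4 = -(0 + R²)/4 = -R²/4)
O(Q) = -7 + Q
j(g) = -25 + 5*g³ + 10*g/3 (j(g) = -25 + 5*((-4/(-7 + 1))*g + g³) = -25 + 5*((-4/(-6))*g + g³) = -25 + 5*((-4*(-⅙))*g + g³) = -25 + 5*(2*g/3 + g³) = -25 + 5*(g³ + 2*g/3) = -25 + (5*g³ + 10*g/3) = -25 + 5*g³ + 10*g/3)
j(W(B(6, -1), -3))³ = (-25 + 5*(-¼*(-1)² - 3)³ + 10*(-¼*(-1)² - 3)/3)³ = (-25 + 5*(-¼*1 - 3)³ + 10*(-¼*1 - 3)/3)³ = (-25 + 5*(-¼ - 3)³ + 10*(-¼ - 3)/3)³ = (-25 + 5*(-13/4)³ + (10/3)*(-13/4))³ = (-25 + 5*(-2197/64) - 65/6)³ = (-25 - 10985/64 - 65/6)³ = (-39835/192)³ = -63211262507875/7077888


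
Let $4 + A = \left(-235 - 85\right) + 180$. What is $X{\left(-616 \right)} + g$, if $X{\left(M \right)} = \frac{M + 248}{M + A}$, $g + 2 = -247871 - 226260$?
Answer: $- \frac{45042589}{95} \approx -4.7413 \cdot 10^{5}$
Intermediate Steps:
$g = -474133$ ($g = -2 - 474131 = -474133$)
$A = -144$ ($A = -4 + \left(\left(-235 - 85\right) + 180\right) = -4 + \left(-320 + 180\right) = -4 - 140 = -144$)
$X{\left(M \right)} = \frac{248 + M}{-144 + M}$ ($X{\left(M \right)} = \frac{M + 248}{M - 144} = \frac{248 + M}{-144 + M}$)
$X{\left(-616 \right)} + g = \frac{248 - 616}{-144 - 616} - 474133 = \frac{1}{-760} \left(-368\right) - 474133 = \left(- \frac{1}{760}\right) \left(-368\right) - 474133 = \frac{46}{95} - 474133 = - \frac{45042589}{95}$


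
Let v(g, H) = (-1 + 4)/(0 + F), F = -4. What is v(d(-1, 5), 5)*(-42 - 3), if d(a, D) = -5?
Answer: 135/4 ≈ 33.750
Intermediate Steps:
v(g, H) = -¾ (v(g, H) = (-1 + 4)/(0 - 4) = 3/(-4) = 3*(-¼) = -¾)
v(d(-1, 5), 5)*(-42 - 3) = -3*(-42 - 3)/4 = -¾*(-45) = 135/4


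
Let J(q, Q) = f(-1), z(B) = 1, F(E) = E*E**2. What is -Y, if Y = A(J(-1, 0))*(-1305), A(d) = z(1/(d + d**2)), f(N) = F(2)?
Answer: 1305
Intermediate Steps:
F(E) = E**3
f(N) = 8 (f(N) = 2**3 = 8)
J(q, Q) = 8
A(d) = 1
Y = -1305 (Y = 1*(-1305) = -1305)
-Y = -1*(-1305) = 1305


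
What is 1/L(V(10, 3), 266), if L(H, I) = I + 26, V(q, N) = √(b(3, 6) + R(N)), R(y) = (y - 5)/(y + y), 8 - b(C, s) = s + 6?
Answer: 1/292 ≈ 0.0034247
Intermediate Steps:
b(C, s) = 2 - s (b(C, s) = 8 - (s + 6) = 8 - (6 + s) = 8 + (-6 - s) = 2 - s)
R(y) = (-5 + y)/(2*y) (R(y) = (-5 + y)/((2*y)) = (-5 + y)*(1/(2*y)) = (-5 + y)/(2*y))
V(q, N) = √(-4 + (-5 + N)/(2*N)) (V(q, N) = √((2 - 1*6) + (-5 + N)/(2*N)) = √((2 - 6) + (-5 + N)/(2*N)) = √(-4 + (-5 + N)/(2*N)))
L(H, I) = 26 + I
1/L(V(10, 3), 266) = 1/(26 + 266) = 1/292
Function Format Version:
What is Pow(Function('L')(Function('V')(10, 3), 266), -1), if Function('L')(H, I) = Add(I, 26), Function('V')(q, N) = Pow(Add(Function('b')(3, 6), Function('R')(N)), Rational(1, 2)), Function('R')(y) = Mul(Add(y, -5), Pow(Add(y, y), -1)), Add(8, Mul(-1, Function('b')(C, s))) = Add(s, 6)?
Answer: Rational(1, 292) ≈ 0.0034247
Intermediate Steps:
Function('b')(C, s) = Add(2, Mul(-1, s)) (Function('b')(C, s) = Add(8, Mul(-1, Add(s, 6))) = Add(8, Mul(-1, Add(6, s))) = Add(8, Add(-6, Mul(-1, s))) = Add(2, Mul(-1, s)))
Function('R')(y) = Mul(Rational(1, 2), Pow(y, -1), Add(-5, y)) (Function('R')(y) = Mul(Add(-5, y), Pow(Mul(2, y), -1)) = Mul(Add(-5, y), Mul(Rational(1, 2), Pow(y, -1))) = Mul(Rational(1, 2), Pow(y, -1), Add(-5, y)))
Function('V')(q, N) = Pow(Add(-4, Mul(Rational(1, 2), Pow(N, -1), Add(-5, N))), Rational(1, 2)) (Function('V')(q, N) = Pow(Add(Add(2, Mul(-1, 6)), Mul(Rational(1, 2), Pow(N, -1), Add(-5, N))), Rational(1, 2)) = Pow(Add(Add(2, -6), Mul(Rational(1, 2), Pow(N, -1), Add(-5, N))), Rational(1, 2)) = Pow(Add(-4, Mul(Rational(1, 2), Pow(N, -1), Add(-5, N))), Rational(1, 2)))
Function('L')(H, I) = Add(26, I)
Pow(Function('L')(Function('V')(10, 3), 266), -1) = Pow(Add(26, 266), -1) = Pow(292, -1) = Rational(1, 292)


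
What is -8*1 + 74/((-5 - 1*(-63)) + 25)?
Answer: -590/83 ≈ -7.1084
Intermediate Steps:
-8*1 + 74/((-5 - 1*(-63)) + 25) = -8 + 74/((-5 + 63) + 25) = -8 + 74/(58 + 25) = -8 + 74/83 = -590/83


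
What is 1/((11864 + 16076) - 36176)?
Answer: -1/8236 ≈ -0.00012142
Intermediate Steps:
1/((11864 + 16076) - 36176) = 1/(27940 - 36176) = 1/(-8236) = -1/8236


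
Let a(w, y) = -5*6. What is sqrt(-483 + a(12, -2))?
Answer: 3*I*sqrt(57) ≈ 22.65*I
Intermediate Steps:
a(w, y) = -30
sqrt(-483 + a(12, -2)) = sqrt(-483 - 30) = sqrt(-513) = 3*I*sqrt(57)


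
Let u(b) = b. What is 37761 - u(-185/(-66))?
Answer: 2492041/66 ≈ 37758.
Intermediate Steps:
37761 - u(-185/(-66)) = 37761 - (-185)/(-66) = 37761 - (-185)*(-1)/66 = 37761 - 1*185/66 = 37761 - 185/66 = 2492041/66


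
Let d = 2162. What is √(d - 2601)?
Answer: I*√439 ≈ 20.952*I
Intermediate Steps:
√(d - 2601) = √(2162 - 2601) = √(-439) = I*√439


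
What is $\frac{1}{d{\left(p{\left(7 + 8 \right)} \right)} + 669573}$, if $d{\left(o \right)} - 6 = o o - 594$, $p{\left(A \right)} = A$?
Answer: $\frac{1}{669210} \approx 1.4943 \cdot 10^{-6}$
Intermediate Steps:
$d{\left(o \right)} = -588 + o^{2}$ ($d{\left(o \right)} = 6 + \left(o o - 594\right) = 6 + \left(o^{2} - 594\right) = 6 + \left(-594 + o^{2}\right) = -588 + o^{2}$)
$\frac{1}{d{\left(p{\left(7 + 8 \right)} \right)} + 669573} = \frac{1}{\left(-588 + \left(7 + 8\right)^{2}\right) + 669573} = \frac{1}{\left(-588 + 15^{2}\right) + 669573} = \frac{1}{\left(-588 + 225\right) + 669573} = \frac{1}{-363 + 669573} = \frac{1}{669210}$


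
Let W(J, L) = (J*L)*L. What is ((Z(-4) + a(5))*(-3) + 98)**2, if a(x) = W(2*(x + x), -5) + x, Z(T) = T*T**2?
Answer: 1500625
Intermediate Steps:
W(J, L) = J*L**2
Z(T) = T**3
a(x) = 101*x (a(x) = (2*(x + x))*(-5)**2 + x = (2*(2*x))*25 + x = (4*x)*25 + x = 100*x + x = 101*x)
((Z(-4) + a(5))*(-3) + 98)**2 = (((-4)**3 + 101*5)*(-3) + 98)**2 = ((-64 + 505)*(-3) + 98)**2 = (441*(-3) + 98)**2 = (-1323 + 98)**2 = (-1225)**2 = 1500625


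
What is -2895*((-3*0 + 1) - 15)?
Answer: 40530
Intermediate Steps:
-2895*((-3*0 + 1) - 15) = -2895*((0 + 1) - 15) = -2895*(1 - 15) = -2895*(-14) = 40530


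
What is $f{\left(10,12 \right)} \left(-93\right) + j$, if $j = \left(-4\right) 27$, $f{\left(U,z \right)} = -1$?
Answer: $-15$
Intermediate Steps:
$j = -108$
$f{\left(10,12 \right)} \left(-93\right) + j = \left(-1\right) \left(-93\right) - 108 = 93 - 108 = -15$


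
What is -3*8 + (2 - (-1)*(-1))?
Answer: -23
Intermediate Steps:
-3*8 + (2 - (-1)*(-1)) = -24 + (2 - 1*1) = -24 + (2 - 1) = -24 + 1 = -23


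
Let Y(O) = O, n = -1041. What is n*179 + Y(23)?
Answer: -186316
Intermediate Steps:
n*179 + Y(23) = -1041*179 + 23 = -186339 + 23 = -186316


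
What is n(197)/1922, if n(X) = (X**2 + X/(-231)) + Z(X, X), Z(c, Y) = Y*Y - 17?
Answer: 8962817/221991 ≈ 40.375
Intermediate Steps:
Z(c, Y) = -17 + Y**2 (Z(c, Y) = Y**2 - 17 = -17 + Y**2)
n(X) = -17 + 2*X**2 - X/231 (n(X) = (X**2 + X/(-231)) + (-17 + X**2) = (X**2 - X/231) + (-17 + X**2) = -17 + 2*X**2 - X/231)
n(197)/1922 = (-17 + 2*197**2 - 1/231*197)/1922 = (-17 + 2*38809 - 197/231)*(1/1922) = (-17 + 77618 - 197/231)*(1/1922) = (17925634/231)*(1/1922) = 8962817/221991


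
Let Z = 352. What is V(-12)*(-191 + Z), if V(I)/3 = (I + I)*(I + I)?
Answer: 278208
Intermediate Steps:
V(I) = 12*I² (V(I) = 3*((I + I)*(I + I)) = 3*((2*I)*(2*I)) = 3*(4*I²) = 12*I²)
V(-12)*(-191 + Z) = (12*(-12)²)*(-191 + 352) = (12*144)*161 = 1728*161 = 278208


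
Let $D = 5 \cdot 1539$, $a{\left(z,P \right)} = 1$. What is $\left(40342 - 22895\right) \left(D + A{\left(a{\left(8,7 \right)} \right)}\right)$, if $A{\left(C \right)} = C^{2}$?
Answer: $134272112$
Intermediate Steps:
$D = 7695$
$\left(40342 - 22895\right) \left(D + A{\left(a{\left(8,7 \right)} \right)}\right) = \left(40342 - 22895\right) \left(7695 + 1^{2}\right) = 17447 \left(7695 + 1\right) = 17447 \cdot 7696 = 134272112$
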